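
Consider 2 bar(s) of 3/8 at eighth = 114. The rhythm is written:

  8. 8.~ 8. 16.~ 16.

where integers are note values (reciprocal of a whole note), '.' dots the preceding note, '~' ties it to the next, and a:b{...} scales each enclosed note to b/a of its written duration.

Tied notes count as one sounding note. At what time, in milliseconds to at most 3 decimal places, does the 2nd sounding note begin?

1. 0.0ms @ 0 + 789.474ms (3/2)
2. 789.474ms @ 3/2 + 1578.947ms (3)
3. 2368.421ms @ 9/2 + 789.474ms (3/2)

note 2 onset = 3/2b = 789.474ms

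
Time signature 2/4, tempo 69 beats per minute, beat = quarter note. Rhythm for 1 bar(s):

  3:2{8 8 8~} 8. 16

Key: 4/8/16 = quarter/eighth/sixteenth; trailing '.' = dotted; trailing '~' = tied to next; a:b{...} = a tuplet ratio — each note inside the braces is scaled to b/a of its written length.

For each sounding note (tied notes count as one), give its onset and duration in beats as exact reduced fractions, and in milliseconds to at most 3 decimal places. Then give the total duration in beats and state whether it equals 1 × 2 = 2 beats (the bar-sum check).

1) 0.0ms=0b +289.855ms=1/3b
2) 289.855ms=1/3b +289.855ms=1/3b
3) 579.71ms=2/3b +942.029ms=13/12b
4) 1521.739ms=7/4b +217.391ms=1/4b
Σ=2b of 2 (69bpm 2/4) — PASS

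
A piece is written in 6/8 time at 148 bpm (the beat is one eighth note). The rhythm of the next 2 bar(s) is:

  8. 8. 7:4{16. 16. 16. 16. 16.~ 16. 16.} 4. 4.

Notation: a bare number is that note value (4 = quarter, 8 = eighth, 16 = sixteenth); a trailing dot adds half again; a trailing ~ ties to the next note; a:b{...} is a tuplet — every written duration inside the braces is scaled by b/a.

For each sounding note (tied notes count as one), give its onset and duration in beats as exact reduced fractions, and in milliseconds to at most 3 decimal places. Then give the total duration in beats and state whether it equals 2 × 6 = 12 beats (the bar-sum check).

1) 0.0ms=0b +608.108ms=3/2b
2) 608.108ms=3/2b +608.108ms=3/2b
3) 1216.216ms=3b +173.745ms=3/7b
4) 1389.961ms=24/7b +173.745ms=3/7b
5) 1563.707ms=27/7b +173.745ms=3/7b
6) 1737.452ms=30/7b +173.745ms=3/7b
7) 1911.197ms=33/7b +347.49ms=6/7b
8) 2258.687ms=39/7b +173.745ms=3/7b
9) 2432.432ms=6b +1216.216ms=3b
10) 3648.649ms=9b +1216.216ms=3b
Σ=12b of 12 (148bpm 6/8) — PASS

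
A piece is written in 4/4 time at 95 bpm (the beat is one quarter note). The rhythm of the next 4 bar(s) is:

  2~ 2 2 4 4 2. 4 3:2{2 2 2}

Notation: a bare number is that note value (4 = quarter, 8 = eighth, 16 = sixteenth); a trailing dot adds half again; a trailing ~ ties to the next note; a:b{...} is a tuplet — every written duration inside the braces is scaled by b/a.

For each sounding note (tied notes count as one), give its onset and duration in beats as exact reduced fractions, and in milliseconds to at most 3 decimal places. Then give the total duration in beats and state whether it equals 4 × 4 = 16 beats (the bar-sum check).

1) 0.0ms=0b +2526.316ms=4b
2) 2526.316ms=4b +1263.158ms=2b
3) 3789.474ms=6b +631.579ms=1b
4) 4421.053ms=7b +631.579ms=1b
5) 5052.632ms=8b +1894.737ms=3b
6) 6947.368ms=11b +631.579ms=1b
7) 7578.947ms=12b +842.105ms=4/3b
8) 8421.053ms=40/3b +842.105ms=4/3b
9) 9263.158ms=44/3b +842.105ms=4/3b
Σ=16b of 16 (95bpm 4/4) — PASS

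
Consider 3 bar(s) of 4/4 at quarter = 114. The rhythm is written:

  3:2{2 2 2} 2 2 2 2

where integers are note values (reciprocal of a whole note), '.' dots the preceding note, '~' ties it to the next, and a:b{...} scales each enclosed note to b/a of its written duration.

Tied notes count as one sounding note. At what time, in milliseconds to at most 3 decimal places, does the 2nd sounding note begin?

1. 0.0ms @ 0 + 701.754ms (4/3)
2. 701.754ms @ 4/3 + 701.754ms (4/3)
3. 1403.509ms @ 8/3 + 701.754ms (4/3)
4. 2105.263ms @ 4 + 1052.632ms (2)
5. 3157.895ms @ 6 + 1052.632ms (2)
6. 4210.526ms @ 8 + 1052.632ms (2)
7. 5263.158ms @ 10 + 1052.632ms (2)

note 2 onset = 4/3b = 701.754ms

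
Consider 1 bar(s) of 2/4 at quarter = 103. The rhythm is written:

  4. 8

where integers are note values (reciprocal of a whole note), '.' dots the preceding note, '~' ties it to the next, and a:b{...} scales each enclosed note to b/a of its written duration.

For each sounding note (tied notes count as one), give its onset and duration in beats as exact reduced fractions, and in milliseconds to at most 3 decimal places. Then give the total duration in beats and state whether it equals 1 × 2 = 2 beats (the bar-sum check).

1) 0.0ms=0b +873.786ms=3/2b
2) 873.786ms=3/2b +291.262ms=1/2b
Σ=2b of 2 (103bpm 2/4) — PASS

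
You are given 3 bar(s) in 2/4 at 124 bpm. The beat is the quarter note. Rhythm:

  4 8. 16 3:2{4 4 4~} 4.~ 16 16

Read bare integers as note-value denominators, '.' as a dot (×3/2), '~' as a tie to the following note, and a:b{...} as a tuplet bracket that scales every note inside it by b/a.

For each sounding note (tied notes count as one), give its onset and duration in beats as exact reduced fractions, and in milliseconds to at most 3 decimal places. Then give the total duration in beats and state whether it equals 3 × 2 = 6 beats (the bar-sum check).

1) 0.0ms=0b +483.871ms=1b
2) 483.871ms=1b +362.903ms=3/4b
3) 846.774ms=7/4b +120.968ms=1/4b
4) 967.742ms=2b +322.581ms=2/3b
5) 1290.323ms=8/3b +322.581ms=2/3b
6) 1612.903ms=10/3b +1169.355ms=29/12b
7) 2782.258ms=23/4b +120.968ms=1/4b
Σ=6b of 6 (124bpm 2/4) — PASS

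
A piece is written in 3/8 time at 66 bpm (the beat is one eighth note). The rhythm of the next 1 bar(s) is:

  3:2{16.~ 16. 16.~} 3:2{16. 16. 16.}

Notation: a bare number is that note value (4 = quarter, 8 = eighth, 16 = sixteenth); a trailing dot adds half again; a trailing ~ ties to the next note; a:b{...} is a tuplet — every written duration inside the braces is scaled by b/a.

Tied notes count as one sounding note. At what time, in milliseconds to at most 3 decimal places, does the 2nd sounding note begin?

note 2 onset = 1b = 909.091ms

1. 0.0ms @ 0 + 909.091ms (1)
2. 909.091ms @ 1 + 909.091ms (1)
3. 1818.182ms @ 2 + 454.545ms (1/2)
4. 2272.727ms @ 5/2 + 454.545ms (1/2)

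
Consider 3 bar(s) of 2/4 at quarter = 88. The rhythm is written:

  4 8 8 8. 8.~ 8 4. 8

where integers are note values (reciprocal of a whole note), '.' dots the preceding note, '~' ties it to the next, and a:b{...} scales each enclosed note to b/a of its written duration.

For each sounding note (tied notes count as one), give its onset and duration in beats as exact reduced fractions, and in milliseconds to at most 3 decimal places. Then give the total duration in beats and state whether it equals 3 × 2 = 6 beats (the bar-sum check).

1) 0.0ms=0b +681.818ms=1b
2) 681.818ms=1b +340.909ms=1/2b
3) 1022.727ms=3/2b +340.909ms=1/2b
4) 1363.636ms=2b +511.364ms=3/4b
5) 1875.0ms=11/4b +852.273ms=5/4b
6) 2727.273ms=4b +1022.727ms=3/2b
7) 3750.0ms=11/2b +340.909ms=1/2b
Σ=6b of 6 (88bpm 2/4) — PASS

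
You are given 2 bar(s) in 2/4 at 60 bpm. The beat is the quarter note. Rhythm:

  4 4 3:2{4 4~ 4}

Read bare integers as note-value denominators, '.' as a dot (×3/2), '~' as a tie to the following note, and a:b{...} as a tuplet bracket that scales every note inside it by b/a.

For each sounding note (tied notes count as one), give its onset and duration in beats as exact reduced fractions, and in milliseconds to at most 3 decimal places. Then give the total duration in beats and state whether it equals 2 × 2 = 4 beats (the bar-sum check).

1) 0.0ms=0b +1000.0ms=1b
2) 1000.0ms=1b +1000.0ms=1b
3) 2000.0ms=2b +666.667ms=2/3b
4) 2666.667ms=8/3b +1333.333ms=4/3b
Σ=4b of 4 (60bpm 2/4) — PASS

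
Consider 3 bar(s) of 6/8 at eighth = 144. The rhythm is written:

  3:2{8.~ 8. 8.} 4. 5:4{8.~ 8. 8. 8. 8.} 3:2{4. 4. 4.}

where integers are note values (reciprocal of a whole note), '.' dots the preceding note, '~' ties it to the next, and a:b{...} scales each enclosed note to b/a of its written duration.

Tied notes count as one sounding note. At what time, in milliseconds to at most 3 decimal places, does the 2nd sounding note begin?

note 2 onset = 2b = 833.333ms

1. 0.0ms @ 0 + 833.333ms (2)
2. 833.333ms @ 2 + 416.667ms (1)
3. 1250.0ms @ 3 + 1250.0ms (3)
4. 2500.0ms @ 6 + 1000.0ms (12/5)
5. 3500.0ms @ 42/5 + 500.0ms (6/5)
6. 4000.0ms @ 48/5 + 500.0ms (6/5)
7. 4500.0ms @ 54/5 + 500.0ms (6/5)
8. 5000.0ms @ 12 + 833.333ms (2)
9. 5833.333ms @ 14 + 833.333ms (2)
10. 6666.667ms @ 16 + 833.333ms (2)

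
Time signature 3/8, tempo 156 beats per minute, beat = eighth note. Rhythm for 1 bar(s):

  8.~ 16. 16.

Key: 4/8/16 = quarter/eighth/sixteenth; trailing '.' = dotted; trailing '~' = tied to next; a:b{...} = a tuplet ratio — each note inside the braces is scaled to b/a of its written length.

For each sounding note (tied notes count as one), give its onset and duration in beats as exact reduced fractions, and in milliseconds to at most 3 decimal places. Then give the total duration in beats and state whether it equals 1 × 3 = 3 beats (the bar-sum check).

1) 0.0ms=0b +865.385ms=9/4b
2) 865.385ms=9/4b +288.462ms=3/4b
Σ=3b of 3 (156bpm 3/8) — PASS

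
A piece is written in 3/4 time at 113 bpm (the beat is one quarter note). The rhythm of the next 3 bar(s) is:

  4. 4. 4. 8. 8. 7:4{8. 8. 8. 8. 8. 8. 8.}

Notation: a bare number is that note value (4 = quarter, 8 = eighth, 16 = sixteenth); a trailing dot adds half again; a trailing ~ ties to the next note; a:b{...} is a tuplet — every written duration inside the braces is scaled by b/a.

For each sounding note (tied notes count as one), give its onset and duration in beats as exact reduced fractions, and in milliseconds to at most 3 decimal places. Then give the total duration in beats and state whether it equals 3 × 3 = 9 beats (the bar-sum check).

1) 0.0ms=0b +796.46ms=3/2b
2) 796.46ms=3/2b +796.46ms=3/2b
3) 1592.92ms=3b +796.46ms=3/2b
4) 2389.381ms=9/2b +398.23ms=3/4b
5) 2787.611ms=21/4b +398.23ms=3/4b
6) 3185.841ms=6b +227.56ms=3/7b
7) 3413.401ms=45/7b +227.56ms=3/7b
8) 3640.961ms=48/7b +227.56ms=3/7b
9) 3868.521ms=51/7b +227.56ms=3/7b
10) 4096.081ms=54/7b +227.56ms=3/7b
11) 4323.641ms=57/7b +227.56ms=3/7b
12) 4551.201ms=60/7b +227.56ms=3/7b
Σ=9b of 9 (113bpm 3/4) — PASS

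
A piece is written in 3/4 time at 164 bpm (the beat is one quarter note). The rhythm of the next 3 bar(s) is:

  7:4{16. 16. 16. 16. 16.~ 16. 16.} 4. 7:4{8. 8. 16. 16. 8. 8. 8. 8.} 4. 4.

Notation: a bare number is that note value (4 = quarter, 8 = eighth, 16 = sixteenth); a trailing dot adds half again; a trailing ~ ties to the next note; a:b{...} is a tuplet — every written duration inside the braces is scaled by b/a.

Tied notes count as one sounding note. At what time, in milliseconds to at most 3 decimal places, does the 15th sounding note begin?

note 15 onset = 39/7b = 2038.328ms

1. 0.0ms @ 0 + 78.397ms (3/14)
2. 78.397ms @ 3/14 + 78.397ms (3/14)
3. 156.794ms @ 3/7 + 78.397ms (3/14)
4. 235.192ms @ 9/14 + 78.397ms (3/14)
5. 313.589ms @ 6/7 + 156.794ms (3/7)
6. 470.383ms @ 9/7 + 78.397ms (3/14)
7. 548.78ms @ 3/2 + 548.78ms (3/2)
8. 1097.561ms @ 3 + 156.794ms (3/7)
9. 1254.355ms @ 24/7 + 156.794ms (3/7)
10. 1411.15ms @ 27/7 + 78.397ms (3/14)
11. 1489.547ms @ 57/14 + 78.397ms (3/14)
12. 1567.944ms @ 30/7 + 156.794ms (3/7)
13. 1724.739ms @ 33/7 + 156.794ms (3/7)
14. 1881.533ms @ 36/7 + 156.794ms (3/7)
15. 2038.328ms @ 39/7 + 156.794ms (3/7)
16. 2195.122ms @ 6 + 548.78ms (3/2)
17. 2743.902ms @ 15/2 + 548.78ms (3/2)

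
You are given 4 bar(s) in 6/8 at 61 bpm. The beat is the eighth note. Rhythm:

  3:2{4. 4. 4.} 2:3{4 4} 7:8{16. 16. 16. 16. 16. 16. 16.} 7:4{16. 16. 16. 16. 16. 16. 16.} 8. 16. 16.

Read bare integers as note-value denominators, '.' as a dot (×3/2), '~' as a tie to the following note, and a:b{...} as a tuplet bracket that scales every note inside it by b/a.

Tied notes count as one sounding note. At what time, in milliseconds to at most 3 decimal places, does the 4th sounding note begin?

note 4 onset = 6b = 5901.639ms

1. 0.0ms @ 0 + 1967.213ms (2)
2. 1967.213ms @ 2 + 1967.213ms (2)
3. 3934.426ms @ 4 + 1967.213ms (2)
4. 5901.639ms @ 6 + 2950.82ms (3)
5. 8852.459ms @ 9 + 2950.82ms (3)
6. 11803.279ms @ 12 + 843.091ms (6/7)
7. 12646.37ms @ 90/7 + 843.091ms (6/7)
8. 13489.461ms @ 96/7 + 843.091ms (6/7)
9. 14332.553ms @ 102/7 + 843.091ms (6/7)
10. 15175.644ms @ 108/7 + 843.091ms (6/7)
11. 16018.735ms @ 114/7 + 843.091ms (6/7)
12. 16861.827ms @ 120/7 + 843.091ms (6/7)
13. 17704.918ms @ 18 + 421.546ms (3/7)
14. 18126.464ms @ 129/7 + 421.546ms (3/7)
15. 18548.009ms @ 132/7 + 421.546ms (3/7)
16. 18969.555ms @ 135/7 + 421.546ms (3/7)
17. 19391.101ms @ 138/7 + 421.546ms (3/7)
18. 19812.646ms @ 141/7 + 421.546ms (3/7)
19. 20234.192ms @ 144/7 + 421.546ms (3/7)
20. 20655.738ms @ 21 + 1475.41ms (3/2)
21. 22131.148ms @ 45/2 + 737.705ms (3/4)
22. 22868.852ms @ 93/4 + 737.705ms (3/4)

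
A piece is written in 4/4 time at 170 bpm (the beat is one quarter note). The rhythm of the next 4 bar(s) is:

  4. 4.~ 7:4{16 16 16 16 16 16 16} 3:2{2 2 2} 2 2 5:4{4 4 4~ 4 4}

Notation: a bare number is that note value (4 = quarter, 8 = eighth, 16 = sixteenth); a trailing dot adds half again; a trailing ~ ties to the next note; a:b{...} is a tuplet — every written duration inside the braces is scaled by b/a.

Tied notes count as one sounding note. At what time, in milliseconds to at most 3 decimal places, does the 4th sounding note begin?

1. 0.0ms @ 0 + 529.412ms (3/2)
2. 529.412ms @ 3/2 + 579.832ms (23/14)
3. 1109.244ms @ 22/7 + 50.42ms (1/7)
4. 1159.664ms @ 23/7 + 50.42ms (1/7)
5. 1210.084ms @ 24/7 + 50.42ms (1/7)
6. 1260.504ms @ 25/7 + 50.42ms (1/7)
7. 1310.924ms @ 26/7 + 50.42ms (1/7)
8. 1361.345ms @ 27/7 + 50.42ms (1/7)
9. 1411.765ms @ 4 + 470.588ms (4/3)
10. 1882.353ms @ 16/3 + 470.588ms (4/3)
11. 2352.941ms @ 20/3 + 470.588ms (4/3)
12. 2823.529ms @ 8 + 705.882ms (2)
13. 3529.412ms @ 10 + 705.882ms (2)
14. 4235.294ms @ 12 + 282.353ms (4/5)
15. 4517.647ms @ 64/5 + 282.353ms (4/5)
16. 4800.0ms @ 68/5 + 564.706ms (8/5)
17. 5364.706ms @ 76/5 + 282.353ms (4/5)

note 4 onset = 23/7b = 1159.664ms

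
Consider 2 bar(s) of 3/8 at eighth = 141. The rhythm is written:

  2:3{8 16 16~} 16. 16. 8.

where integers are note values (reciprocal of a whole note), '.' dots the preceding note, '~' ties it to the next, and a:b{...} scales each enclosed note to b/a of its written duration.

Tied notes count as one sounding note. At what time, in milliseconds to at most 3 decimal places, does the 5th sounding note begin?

1. 0.0ms @ 0 + 638.298ms (3/2)
2. 638.298ms @ 3/2 + 319.149ms (3/4)
3. 957.447ms @ 9/4 + 638.298ms (3/2)
4. 1595.745ms @ 15/4 + 319.149ms (3/4)
5. 1914.894ms @ 9/2 + 638.298ms (3/2)

note 5 onset = 9/2b = 1914.894ms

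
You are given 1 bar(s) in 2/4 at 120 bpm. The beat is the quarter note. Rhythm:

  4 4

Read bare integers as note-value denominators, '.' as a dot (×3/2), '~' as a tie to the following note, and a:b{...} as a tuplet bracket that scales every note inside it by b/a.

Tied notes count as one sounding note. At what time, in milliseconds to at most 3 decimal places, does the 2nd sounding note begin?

1. 0.0ms @ 0 + 500.0ms (1)
2. 500.0ms @ 1 + 500.0ms (1)

note 2 onset = 1b = 500.0ms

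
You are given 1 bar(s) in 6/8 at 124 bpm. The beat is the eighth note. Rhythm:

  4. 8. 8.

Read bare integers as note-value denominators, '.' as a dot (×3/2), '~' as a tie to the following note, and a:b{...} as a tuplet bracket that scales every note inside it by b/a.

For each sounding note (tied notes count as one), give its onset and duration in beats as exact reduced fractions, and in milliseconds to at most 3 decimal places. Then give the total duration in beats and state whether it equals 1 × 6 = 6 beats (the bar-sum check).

1) 0.0ms=0b +1451.613ms=3b
2) 1451.613ms=3b +725.806ms=3/2b
3) 2177.419ms=9/2b +725.806ms=3/2b
Σ=6b of 6 (124bpm 6/8) — PASS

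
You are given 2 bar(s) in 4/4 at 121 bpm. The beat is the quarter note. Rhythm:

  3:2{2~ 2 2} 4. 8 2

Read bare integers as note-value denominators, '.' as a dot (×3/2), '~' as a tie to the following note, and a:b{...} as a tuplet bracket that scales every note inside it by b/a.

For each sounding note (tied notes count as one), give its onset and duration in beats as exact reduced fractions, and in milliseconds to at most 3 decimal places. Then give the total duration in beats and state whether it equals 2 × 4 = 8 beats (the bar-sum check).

1) 0.0ms=0b +1322.314ms=8/3b
2) 1322.314ms=8/3b +661.157ms=4/3b
3) 1983.471ms=4b +743.802ms=3/2b
4) 2727.273ms=11/2b +247.934ms=1/2b
5) 2975.207ms=6b +991.736ms=2b
Σ=8b of 8 (121bpm 4/4) — PASS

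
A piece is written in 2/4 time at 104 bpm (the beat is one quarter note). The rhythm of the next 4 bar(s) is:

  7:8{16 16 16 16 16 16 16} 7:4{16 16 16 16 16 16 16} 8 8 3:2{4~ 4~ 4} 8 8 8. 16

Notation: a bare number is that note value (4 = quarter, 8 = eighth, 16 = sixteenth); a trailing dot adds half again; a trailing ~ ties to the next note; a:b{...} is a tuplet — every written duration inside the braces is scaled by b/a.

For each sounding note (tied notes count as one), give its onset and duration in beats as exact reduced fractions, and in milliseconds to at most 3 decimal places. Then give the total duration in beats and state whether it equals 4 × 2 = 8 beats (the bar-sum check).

1) 0.0ms=0b +164.835ms=2/7b
2) 164.835ms=2/7b +164.835ms=2/7b
3) 329.67ms=4/7b +164.835ms=2/7b
4) 494.505ms=6/7b +164.835ms=2/7b
5) 659.341ms=8/7b +164.835ms=2/7b
6) 824.176ms=10/7b +164.835ms=2/7b
7) 989.011ms=12/7b +164.835ms=2/7b
8) 1153.846ms=2b +82.418ms=1/7b
9) 1236.264ms=15/7b +82.418ms=1/7b
10) 1318.681ms=16/7b +82.418ms=1/7b
11) 1401.099ms=17/7b +82.418ms=1/7b
12) 1483.516ms=18/7b +82.418ms=1/7b
13) 1565.934ms=19/7b +82.418ms=1/7b
14) 1648.352ms=20/7b +82.418ms=1/7b
15) 1730.769ms=3b +288.462ms=1/2b
16) 2019.231ms=7/2b +288.462ms=1/2b
17) 2307.692ms=4b +1153.846ms=2b
18) 3461.538ms=6b +288.462ms=1/2b
19) 3750.0ms=13/2b +288.462ms=1/2b
20) 4038.462ms=7b +432.692ms=3/4b
21) 4471.154ms=31/4b +144.231ms=1/4b
Σ=8b of 8 (104bpm 2/4) — PASS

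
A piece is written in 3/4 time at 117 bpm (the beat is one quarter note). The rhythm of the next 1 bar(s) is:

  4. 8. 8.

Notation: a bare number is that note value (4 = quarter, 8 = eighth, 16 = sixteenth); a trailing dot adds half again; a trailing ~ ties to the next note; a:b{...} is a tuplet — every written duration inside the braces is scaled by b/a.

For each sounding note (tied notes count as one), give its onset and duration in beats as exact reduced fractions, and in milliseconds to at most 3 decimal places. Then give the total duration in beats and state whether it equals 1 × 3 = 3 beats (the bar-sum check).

1) 0.0ms=0b +769.231ms=3/2b
2) 769.231ms=3/2b +384.615ms=3/4b
3) 1153.846ms=9/4b +384.615ms=3/4b
Σ=3b of 3 (117bpm 3/4) — PASS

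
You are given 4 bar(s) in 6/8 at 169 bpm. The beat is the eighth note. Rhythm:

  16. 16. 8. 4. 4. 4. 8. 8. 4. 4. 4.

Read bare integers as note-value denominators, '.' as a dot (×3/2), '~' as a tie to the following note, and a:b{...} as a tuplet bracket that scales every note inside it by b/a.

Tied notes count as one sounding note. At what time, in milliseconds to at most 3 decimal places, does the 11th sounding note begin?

note 11 onset = 21b = 7455.621ms

1. 0.0ms @ 0 + 266.272ms (3/4)
2. 266.272ms @ 3/4 + 266.272ms (3/4)
3. 532.544ms @ 3/2 + 532.544ms (3/2)
4. 1065.089ms @ 3 + 1065.089ms (3)
5. 2130.178ms @ 6 + 1065.089ms (3)
6. 3195.266ms @ 9 + 1065.089ms (3)
7. 4260.355ms @ 12 + 532.544ms (3/2)
8. 4792.899ms @ 27/2 + 532.544ms (3/2)
9. 5325.444ms @ 15 + 1065.089ms (3)
10. 6390.533ms @ 18 + 1065.089ms (3)
11. 7455.621ms @ 21 + 1065.089ms (3)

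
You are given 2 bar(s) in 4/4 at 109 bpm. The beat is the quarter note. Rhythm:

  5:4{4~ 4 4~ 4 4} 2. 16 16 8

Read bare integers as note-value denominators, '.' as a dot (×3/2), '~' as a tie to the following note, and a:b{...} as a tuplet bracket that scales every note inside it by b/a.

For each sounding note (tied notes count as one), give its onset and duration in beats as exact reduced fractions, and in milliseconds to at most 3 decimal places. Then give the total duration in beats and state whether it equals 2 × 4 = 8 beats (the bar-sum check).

1) 0.0ms=0b +880.734ms=8/5b
2) 880.734ms=8/5b +880.734ms=8/5b
3) 1761.468ms=16/5b +440.367ms=4/5b
4) 2201.835ms=4b +1651.376ms=3b
5) 3853.211ms=7b +137.615ms=1/4b
6) 3990.826ms=29/4b +137.615ms=1/4b
7) 4128.44ms=15/2b +275.229ms=1/2b
Σ=8b of 8 (109bpm 4/4) — PASS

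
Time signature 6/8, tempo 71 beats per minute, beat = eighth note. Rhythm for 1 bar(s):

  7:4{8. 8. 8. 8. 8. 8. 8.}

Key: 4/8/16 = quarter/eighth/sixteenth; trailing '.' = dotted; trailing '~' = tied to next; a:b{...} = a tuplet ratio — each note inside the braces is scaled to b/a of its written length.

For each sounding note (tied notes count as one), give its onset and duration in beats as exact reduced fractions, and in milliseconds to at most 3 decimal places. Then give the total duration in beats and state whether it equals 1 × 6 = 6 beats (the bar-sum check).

1) 0.0ms=0b +724.346ms=6/7b
2) 724.346ms=6/7b +724.346ms=6/7b
3) 1448.692ms=12/7b +724.346ms=6/7b
4) 2173.038ms=18/7b +724.346ms=6/7b
5) 2897.384ms=24/7b +724.346ms=6/7b
6) 3621.73ms=30/7b +724.346ms=6/7b
7) 4346.076ms=36/7b +724.346ms=6/7b
Σ=6b of 6 (71bpm 6/8) — PASS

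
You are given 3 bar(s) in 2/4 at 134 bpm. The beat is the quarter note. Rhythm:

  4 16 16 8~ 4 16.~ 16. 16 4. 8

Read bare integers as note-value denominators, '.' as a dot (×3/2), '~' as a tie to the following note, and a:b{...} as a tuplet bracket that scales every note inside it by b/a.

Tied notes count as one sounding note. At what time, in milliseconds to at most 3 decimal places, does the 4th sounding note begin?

note 4 onset = 3/2b = 671.642ms

1. 0.0ms @ 0 + 447.761ms (1)
2. 447.761ms @ 1 + 111.94ms (1/4)
3. 559.701ms @ 5/4 + 111.94ms (1/4)
4. 671.642ms @ 3/2 + 671.642ms (3/2)
5. 1343.284ms @ 3 + 335.821ms (3/4)
6. 1679.104ms @ 15/4 + 111.94ms (1/4)
7. 1791.045ms @ 4 + 671.642ms (3/2)
8. 2462.687ms @ 11/2 + 223.881ms (1/2)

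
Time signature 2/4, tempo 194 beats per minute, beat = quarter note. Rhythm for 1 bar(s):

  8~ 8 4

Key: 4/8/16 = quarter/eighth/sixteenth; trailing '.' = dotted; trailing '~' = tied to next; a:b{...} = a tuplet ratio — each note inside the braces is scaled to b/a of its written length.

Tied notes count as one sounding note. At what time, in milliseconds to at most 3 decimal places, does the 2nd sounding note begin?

note 2 onset = 1b = 309.278ms

1. 0.0ms @ 0 + 309.278ms (1)
2. 309.278ms @ 1 + 309.278ms (1)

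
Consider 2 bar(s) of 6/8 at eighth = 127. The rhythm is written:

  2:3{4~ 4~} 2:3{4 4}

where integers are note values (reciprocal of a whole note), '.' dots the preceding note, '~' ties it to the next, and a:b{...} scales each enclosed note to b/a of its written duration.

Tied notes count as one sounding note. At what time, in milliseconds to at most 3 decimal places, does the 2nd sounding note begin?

note 2 onset = 9b = 4251.969ms

1. 0.0ms @ 0 + 4251.969ms (9)
2. 4251.969ms @ 9 + 1417.323ms (3)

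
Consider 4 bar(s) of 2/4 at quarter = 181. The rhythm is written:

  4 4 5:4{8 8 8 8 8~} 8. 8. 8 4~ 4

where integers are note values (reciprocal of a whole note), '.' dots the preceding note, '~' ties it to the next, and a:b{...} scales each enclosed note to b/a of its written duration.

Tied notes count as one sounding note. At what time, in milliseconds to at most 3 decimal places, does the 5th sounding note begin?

note 5 onset = 14/5b = 928.177ms

1. 0.0ms @ 0 + 331.492ms (1)
2. 331.492ms @ 1 + 331.492ms (1)
3. 662.983ms @ 2 + 132.597ms (2/5)
4. 795.58ms @ 12/5 + 132.597ms (2/5)
5. 928.177ms @ 14/5 + 132.597ms (2/5)
6. 1060.773ms @ 16/5 + 132.597ms (2/5)
7. 1193.37ms @ 18/5 + 381.215ms (23/20)
8. 1574.586ms @ 19/4 + 248.619ms (3/4)
9. 1823.204ms @ 11/2 + 165.746ms (1/2)
10. 1988.95ms @ 6 + 662.983ms (2)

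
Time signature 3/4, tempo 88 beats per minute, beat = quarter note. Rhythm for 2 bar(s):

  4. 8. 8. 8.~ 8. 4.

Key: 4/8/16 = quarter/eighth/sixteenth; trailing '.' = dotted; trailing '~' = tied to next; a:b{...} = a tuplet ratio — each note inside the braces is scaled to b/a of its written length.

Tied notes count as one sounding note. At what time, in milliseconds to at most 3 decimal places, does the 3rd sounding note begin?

1. 0.0ms @ 0 + 1022.727ms (3/2)
2. 1022.727ms @ 3/2 + 511.364ms (3/4)
3. 1534.091ms @ 9/4 + 511.364ms (3/4)
4. 2045.455ms @ 3 + 1022.727ms (3/2)
5. 3068.182ms @ 9/2 + 1022.727ms (3/2)

note 3 onset = 9/4b = 1534.091ms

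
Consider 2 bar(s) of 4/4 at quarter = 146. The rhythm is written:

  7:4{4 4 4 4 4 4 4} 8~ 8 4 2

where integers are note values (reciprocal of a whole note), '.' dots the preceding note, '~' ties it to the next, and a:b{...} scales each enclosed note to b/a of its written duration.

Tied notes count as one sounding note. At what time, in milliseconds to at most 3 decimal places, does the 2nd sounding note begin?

1. 0.0ms @ 0 + 234.834ms (4/7)
2. 234.834ms @ 4/7 + 234.834ms (4/7)
3. 469.667ms @ 8/7 + 234.834ms (4/7)
4. 704.501ms @ 12/7 + 234.834ms (4/7)
5. 939.335ms @ 16/7 + 234.834ms (4/7)
6. 1174.168ms @ 20/7 + 234.834ms (4/7)
7. 1409.002ms @ 24/7 + 234.834ms (4/7)
8. 1643.836ms @ 4 + 410.959ms (1)
9. 2054.795ms @ 5 + 410.959ms (1)
10. 2465.753ms @ 6 + 821.918ms (2)

note 2 onset = 4/7b = 234.834ms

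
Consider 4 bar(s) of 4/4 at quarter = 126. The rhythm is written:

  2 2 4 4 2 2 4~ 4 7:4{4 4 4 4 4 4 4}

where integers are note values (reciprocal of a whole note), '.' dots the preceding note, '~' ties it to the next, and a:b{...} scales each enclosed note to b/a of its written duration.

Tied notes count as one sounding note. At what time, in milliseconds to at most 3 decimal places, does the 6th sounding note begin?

note 6 onset = 8b = 3809.524ms

1. 0.0ms @ 0 + 952.381ms (2)
2. 952.381ms @ 2 + 952.381ms (2)
3. 1904.762ms @ 4 + 476.19ms (1)
4. 2380.952ms @ 5 + 476.19ms (1)
5. 2857.143ms @ 6 + 952.381ms (2)
6. 3809.524ms @ 8 + 952.381ms (2)
7. 4761.905ms @ 10 + 952.381ms (2)
8. 5714.286ms @ 12 + 272.109ms (4/7)
9. 5986.395ms @ 88/7 + 272.109ms (4/7)
10. 6258.503ms @ 92/7 + 272.109ms (4/7)
11. 6530.612ms @ 96/7 + 272.109ms (4/7)
12. 6802.721ms @ 100/7 + 272.109ms (4/7)
13. 7074.83ms @ 104/7 + 272.109ms (4/7)
14. 7346.939ms @ 108/7 + 272.109ms (4/7)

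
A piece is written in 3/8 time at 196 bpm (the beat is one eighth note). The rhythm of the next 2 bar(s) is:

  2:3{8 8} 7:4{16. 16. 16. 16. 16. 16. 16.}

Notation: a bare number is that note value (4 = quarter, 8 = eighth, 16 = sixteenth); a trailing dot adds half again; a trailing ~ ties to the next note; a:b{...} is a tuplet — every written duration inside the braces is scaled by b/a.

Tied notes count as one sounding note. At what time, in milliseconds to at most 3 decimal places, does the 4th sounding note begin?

1. 0.0ms @ 0 + 459.184ms (3/2)
2. 459.184ms @ 3/2 + 459.184ms (3/2)
3. 918.367ms @ 3 + 131.195ms (3/7)
4. 1049.563ms @ 24/7 + 131.195ms (3/7)
5. 1180.758ms @ 27/7 + 131.195ms (3/7)
6. 1311.953ms @ 30/7 + 131.195ms (3/7)
7. 1443.149ms @ 33/7 + 131.195ms (3/7)
8. 1574.344ms @ 36/7 + 131.195ms (3/7)
9. 1705.539ms @ 39/7 + 131.195ms (3/7)

note 4 onset = 24/7b = 1049.563ms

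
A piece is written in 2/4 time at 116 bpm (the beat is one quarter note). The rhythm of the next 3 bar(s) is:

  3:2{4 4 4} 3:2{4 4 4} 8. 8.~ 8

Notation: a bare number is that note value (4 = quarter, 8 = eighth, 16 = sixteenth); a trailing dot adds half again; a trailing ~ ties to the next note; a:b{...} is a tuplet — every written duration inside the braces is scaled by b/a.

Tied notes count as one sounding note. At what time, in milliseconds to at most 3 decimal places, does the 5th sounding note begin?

1. 0.0ms @ 0 + 344.828ms (2/3)
2. 344.828ms @ 2/3 + 344.828ms (2/3)
3. 689.655ms @ 4/3 + 344.828ms (2/3)
4. 1034.483ms @ 2 + 344.828ms (2/3)
5. 1379.31ms @ 8/3 + 344.828ms (2/3)
6. 1724.138ms @ 10/3 + 344.828ms (2/3)
7. 2068.966ms @ 4 + 387.931ms (3/4)
8. 2456.897ms @ 19/4 + 646.552ms (5/4)

note 5 onset = 8/3b = 1379.31ms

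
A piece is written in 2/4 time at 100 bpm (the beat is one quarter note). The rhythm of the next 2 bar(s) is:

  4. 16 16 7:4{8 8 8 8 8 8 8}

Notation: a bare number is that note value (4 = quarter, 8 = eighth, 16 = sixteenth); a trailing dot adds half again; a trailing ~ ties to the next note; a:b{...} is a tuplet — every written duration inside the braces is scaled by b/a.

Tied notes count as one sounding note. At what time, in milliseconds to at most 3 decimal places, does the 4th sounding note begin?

note 4 onset = 2b = 1200.0ms

1. 0.0ms @ 0 + 900.0ms (3/2)
2. 900.0ms @ 3/2 + 150.0ms (1/4)
3. 1050.0ms @ 7/4 + 150.0ms (1/4)
4. 1200.0ms @ 2 + 171.429ms (2/7)
5. 1371.429ms @ 16/7 + 171.429ms (2/7)
6. 1542.857ms @ 18/7 + 171.429ms (2/7)
7. 1714.286ms @ 20/7 + 171.429ms (2/7)
8. 1885.714ms @ 22/7 + 171.429ms (2/7)
9. 2057.143ms @ 24/7 + 171.429ms (2/7)
10. 2228.571ms @ 26/7 + 171.429ms (2/7)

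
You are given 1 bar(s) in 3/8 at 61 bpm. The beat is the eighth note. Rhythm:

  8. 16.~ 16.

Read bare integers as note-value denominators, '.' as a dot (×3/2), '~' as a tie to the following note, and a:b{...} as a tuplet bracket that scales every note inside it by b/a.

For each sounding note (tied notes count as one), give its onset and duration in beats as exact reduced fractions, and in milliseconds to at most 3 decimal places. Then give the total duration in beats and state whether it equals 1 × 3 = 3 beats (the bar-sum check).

1) 0.0ms=0b +1475.41ms=3/2b
2) 1475.41ms=3/2b +1475.41ms=3/2b
Σ=3b of 3 (61bpm 3/8) — PASS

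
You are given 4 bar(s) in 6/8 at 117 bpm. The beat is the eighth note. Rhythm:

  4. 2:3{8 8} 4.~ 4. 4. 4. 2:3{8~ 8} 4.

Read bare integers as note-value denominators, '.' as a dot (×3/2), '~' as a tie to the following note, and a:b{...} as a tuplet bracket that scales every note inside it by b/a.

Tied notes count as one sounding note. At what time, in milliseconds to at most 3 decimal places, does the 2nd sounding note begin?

note 2 onset = 3b = 1538.462ms

1. 0.0ms @ 0 + 1538.462ms (3)
2. 1538.462ms @ 3 + 769.231ms (3/2)
3. 2307.692ms @ 9/2 + 769.231ms (3/2)
4. 3076.923ms @ 6 + 3076.923ms (6)
5. 6153.846ms @ 12 + 1538.462ms (3)
6. 7692.308ms @ 15 + 1538.462ms (3)
7. 9230.769ms @ 18 + 1538.462ms (3)
8. 10769.231ms @ 21 + 1538.462ms (3)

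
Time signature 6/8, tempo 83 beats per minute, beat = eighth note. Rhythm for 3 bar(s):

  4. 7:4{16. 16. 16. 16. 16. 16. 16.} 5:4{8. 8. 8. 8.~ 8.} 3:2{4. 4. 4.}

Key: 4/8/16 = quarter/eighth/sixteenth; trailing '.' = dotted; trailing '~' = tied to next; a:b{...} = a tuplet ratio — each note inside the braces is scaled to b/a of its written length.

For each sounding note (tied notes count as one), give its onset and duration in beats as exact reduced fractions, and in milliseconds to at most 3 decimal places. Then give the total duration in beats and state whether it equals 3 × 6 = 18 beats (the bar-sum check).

1) 0.0ms=0b +2168.675ms=3b
2) 2168.675ms=3b +309.811ms=3/7b
3) 2478.485ms=24/7b +309.811ms=3/7b
4) 2788.296ms=27/7b +309.811ms=3/7b
5) 3098.107ms=30/7b +309.811ms=3/7b
6) 3407.917ms=33/7b +309.811ms=3/7b
7) 3717.728ms=36/7b +309.811ms=3/7b
8) 4027.539ms=39/7b +309.811ms=3/7b
9) 4337.349ms=6b +867.47ms=6/5b
10) 5204.819ms=36/5b +867.47ms=6/5b
11) 6072.289ms=42/5b +867.47ms=6/5b
12) 6939.759ms=48/5b +1734.94ms=12/5b
13) 8674.699ms=12b +1445.783ms=2b
14) 10120.482ms=14b +1445.783ms=2b
15) 11566.265ms=16b +1445.783ms=2b
Σ=18b of 18 (83bpm 6/8) — PASS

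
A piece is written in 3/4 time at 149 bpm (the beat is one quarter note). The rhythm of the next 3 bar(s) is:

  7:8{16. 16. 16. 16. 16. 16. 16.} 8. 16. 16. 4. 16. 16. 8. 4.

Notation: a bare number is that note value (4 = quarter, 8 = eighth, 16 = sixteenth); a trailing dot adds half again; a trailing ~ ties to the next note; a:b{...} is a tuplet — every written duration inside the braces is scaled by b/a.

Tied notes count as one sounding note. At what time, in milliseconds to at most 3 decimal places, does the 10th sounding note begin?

1. 0.0ms @ 0 + 172.579ms (3/7)
2. 172.579ms @ 3/7 + 172.579ms (3/7)
3. 345.158ms @ 6/7 + 172.579ms (3/7)
4. 517.737ms @ 9/7 + 172.579ms (3/7)
5. 690.316ms @ 12/7 + 172.579ms (3/7)
6. 862.895ms @ 15/7 + 172.579ms (3/7)
7. 1035.475ms @ 18/7 + 172.579ms (3/7)
8. 1208.054ms @ 3 + 302.013ms (3/4)
9. 1510.067ms @ 15/4 + 151.007ms (3/8)
10. 1661.074ms @ 33/8 + 151.007ms (3/8)
11. 1812.081ms @ 9/2 + 604.027ms (3/2)
12. 2416.107ms @ 6 + 151.007ms (3/8)
13. 2567.114ms @ 51/8 + 151.007ms (3/8)
14. 2718.121ms @ 27/4 + 302.013ms (3/4)
15. 3020.134ms @ 15/2 + 604.027ms (3/2)

note 10 onset = 33/8b = 1661.074ms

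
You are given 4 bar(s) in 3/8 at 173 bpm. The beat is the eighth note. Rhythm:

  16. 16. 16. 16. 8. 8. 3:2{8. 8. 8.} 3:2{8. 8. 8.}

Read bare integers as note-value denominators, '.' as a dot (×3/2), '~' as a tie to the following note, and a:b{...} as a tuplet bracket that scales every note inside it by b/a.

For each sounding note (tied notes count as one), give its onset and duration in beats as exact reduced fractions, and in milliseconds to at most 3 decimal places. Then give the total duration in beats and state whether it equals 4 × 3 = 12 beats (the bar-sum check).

1) 0.0ms=0b +260.116ms=3/4b
2) 260.116ms=3/4b +260.116ms=3/4b
3) 520.231ms=3/2b +260.116ms=3/4b
4) 780.347ms=9/4b +260.116ms=3/4b
5) 1040.462ms=3b +520.231ms=3/2b
6) 1560.694ms=9/2b +520.231ms=3/2b
7) 2080.925ms=6b +346.821ms=1b
8) 2427.746ms=7b +346.821ms=1b
9) 2774.566ms=8b +346.821ms=1b
10) 3121.387ms=9b +346.821ms=1b
11) 3468.208ms=10b +346.821ms=1b
12) 3815.029ms=11b +346.821ms=1b
Σ=12b of 12 (173bpm 3/8) — PASS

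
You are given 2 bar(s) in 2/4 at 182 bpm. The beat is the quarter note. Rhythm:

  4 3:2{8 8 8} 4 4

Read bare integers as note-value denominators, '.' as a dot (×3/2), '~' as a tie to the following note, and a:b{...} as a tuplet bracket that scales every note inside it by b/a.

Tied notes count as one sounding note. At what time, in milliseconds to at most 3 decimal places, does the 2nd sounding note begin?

1. 0.0ms @ 0 + 329.67ms (1)
2. 329.67ms @ 1 + 109.89ms (1/3)
3. 439.56ms @ 4/3 + 109.89ms (1/3)
4. 549.451ms @ 5/3 + 109.89ms (1/3)
5. 659.341ms @ 2 + 329.67ms (1)
6. 989.011ms @ 3 + 329.67ms (1)

note 2 onset = 1b = 329.67ms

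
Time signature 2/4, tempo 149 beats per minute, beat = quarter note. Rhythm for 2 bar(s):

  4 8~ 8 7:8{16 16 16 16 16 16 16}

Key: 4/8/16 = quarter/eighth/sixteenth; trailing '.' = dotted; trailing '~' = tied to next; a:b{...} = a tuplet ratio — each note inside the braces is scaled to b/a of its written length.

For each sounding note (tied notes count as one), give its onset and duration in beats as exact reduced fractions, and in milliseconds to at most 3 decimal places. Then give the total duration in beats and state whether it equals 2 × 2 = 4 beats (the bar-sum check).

1) 0.0ms=0b +402.685ms=1b
2) 402.685ms=1b +402.685ms=1b
3) 805.369ms=2b +115.053ms=2/7b
4) 920.422ms=16/7b +115.053ms=2/7b
5) 1035.475ms=18/7b +115.053ms=2/7b
6) 1150.527ms=20/7b +115.053ms=2/7b
7) 1265.58ms=22/7b +115.053ms=2/7b
8) 1380.633ms=24/7b +115.053ms=2/7b
9) 1495.686ms=26/7b +115.053ms=2/7b
Σ=4b of 4 (149bpm 2/4) — PASS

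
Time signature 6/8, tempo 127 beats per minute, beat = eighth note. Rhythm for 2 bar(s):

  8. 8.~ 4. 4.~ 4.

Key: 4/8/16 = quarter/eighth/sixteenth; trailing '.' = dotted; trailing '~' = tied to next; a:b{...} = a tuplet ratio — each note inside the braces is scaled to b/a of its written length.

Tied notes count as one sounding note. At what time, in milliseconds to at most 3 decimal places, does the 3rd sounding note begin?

1. 0.0ms @ 0 + 708.661ms (3/2)
2. 708.661ms @ 3/2 + 2125.984ms (9/2)
3. 2834.646ms @ 6 + 2834.646ms (6)

note 3 onset = 6b = 2834.646ms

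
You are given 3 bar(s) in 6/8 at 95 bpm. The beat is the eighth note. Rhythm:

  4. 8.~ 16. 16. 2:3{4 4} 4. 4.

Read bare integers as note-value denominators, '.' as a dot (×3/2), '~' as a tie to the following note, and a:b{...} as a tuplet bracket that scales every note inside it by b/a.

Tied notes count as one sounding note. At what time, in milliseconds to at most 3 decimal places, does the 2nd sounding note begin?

note 2 onset = 3b = 1894.737ms

1. 0.0ms @ 0 + 1894.737ms (3)
2. 1894.737ms @ 3 + 1421.053ms (9/4)
3. 3315.789ms @ 21/4 + 473.684ms (3/4)
4. 3789.474ms @ 6 + 1894.737ms (3)
5. 5684.211ms @ 9 + 1894.737ms (3)
6. 7578.947ms @ 12 + 1894.737ms (3)
7. 9473.684ms @ 15 + 1894.737ms (3)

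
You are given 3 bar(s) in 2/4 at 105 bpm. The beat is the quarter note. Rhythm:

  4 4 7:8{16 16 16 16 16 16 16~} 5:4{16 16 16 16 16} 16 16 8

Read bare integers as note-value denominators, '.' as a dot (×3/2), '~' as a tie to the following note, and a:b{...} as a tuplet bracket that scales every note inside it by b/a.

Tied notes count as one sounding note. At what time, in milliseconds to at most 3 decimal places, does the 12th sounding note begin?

note 12 onset = 23/5b = 2628.571ms

1. 0.0ms @ 0 + 571.429ms (1)
2. 571.429ms @ 1 + 571.429ms (1)
3. 1142.857ms @ 2 + 163.265ms (2/7)
4. 1306.122ms @ 16/7 + 163.265ms (2/7)
5. 1469.388ms @ 18/7 + 163.265ms (2/7)
6. 1632.653ms @ 20/7 + 163.265ms (2/7)
7. 1795.918ms @ 22/7 + 163.265ms (2/7)
8. 1959.184ms @ 24/7 + 163.265ms (2/7)
9. 2122.449ms @ 26/7 + 277.551ms (17/35)
10. 2400.0ms @ 21/5 + 114.286ms (1/5)
11. 2514.286ms @ 22/5 + 114.286ms (1/5)
12. 2628.571ms @ 23/5 + 114.286ms (1/5)
13. 2742.857ms @ 24/5 + 114.286ms (1/5)
14. 2857.143ms @ 5 + 142.857ms (1/4)
15. 3000.0ms @ 21/4 + 142.857ms (1/4)
16. 3142.857ms @ 11/2 + 285.714ms (1/2)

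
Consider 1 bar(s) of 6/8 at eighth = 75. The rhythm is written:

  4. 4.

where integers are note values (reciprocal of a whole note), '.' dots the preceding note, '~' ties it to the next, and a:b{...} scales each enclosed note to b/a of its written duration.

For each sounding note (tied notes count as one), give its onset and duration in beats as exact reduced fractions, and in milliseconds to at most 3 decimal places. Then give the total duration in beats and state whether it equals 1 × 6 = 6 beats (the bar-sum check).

1) 0.0ms=0b +2400.0ms=3b
2) 2400.0ms=3b +2400.0ms=3b
Σ=6b of 6 (75bpm 6/8) — PASS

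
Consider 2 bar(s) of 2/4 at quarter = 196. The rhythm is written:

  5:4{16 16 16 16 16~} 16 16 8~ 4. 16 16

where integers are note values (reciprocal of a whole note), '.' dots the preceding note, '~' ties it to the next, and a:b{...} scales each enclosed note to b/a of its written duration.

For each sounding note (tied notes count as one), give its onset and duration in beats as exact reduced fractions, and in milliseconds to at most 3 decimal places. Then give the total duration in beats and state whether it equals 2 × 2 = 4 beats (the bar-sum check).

1) 0.0ms=0b +61.224ms=1/5b
2) 61.224ms=1/5b +61.224ms=1/5b
3) 122.449ms=2/5b +61.224ms=1/5b
4) 183.673ms=3/5b +61.224ms=1/5b
5) 244.898ms=4/5b +137.755ms=9/20b
6) 382.653ms=5/4b +76.531ms=1/4b
7) 459.184ms=3/2b +612.245ms=2b
8) 1071.429ms=7/2b +76.531ms=1/4b
9) 1147.959ms=15/4b +76.531ms=1/4b
Σ=4b of 4 (196bpm 2/4) — PASS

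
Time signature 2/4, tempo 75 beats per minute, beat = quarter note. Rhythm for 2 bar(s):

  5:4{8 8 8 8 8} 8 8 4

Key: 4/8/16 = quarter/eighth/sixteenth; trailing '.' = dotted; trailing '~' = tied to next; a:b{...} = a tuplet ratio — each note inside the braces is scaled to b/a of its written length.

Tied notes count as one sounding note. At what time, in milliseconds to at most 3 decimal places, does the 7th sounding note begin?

note 7 onset = 5/2b = 2000.0ms

1. 0.0ms @ 0 + 320.0ms (2/5)
2. 320.0ms @ 2/5 + 320.0ms (2/5)
3. 640.0ms @ 4/5 + 320.0ms (2/5)
4. 960.0ms @ 6/5 + 320.0ms (2/5)
5. 1280.0ms @ 8/5 + 320.0ms (2/5)
6. 1600.0ms @ 2 + 400.0ms (1/2)
7. 2000.0ms @ 5/2 + 400.0ms (1/2)
8. 2400.0ms @ 3 + 800.0ms (1)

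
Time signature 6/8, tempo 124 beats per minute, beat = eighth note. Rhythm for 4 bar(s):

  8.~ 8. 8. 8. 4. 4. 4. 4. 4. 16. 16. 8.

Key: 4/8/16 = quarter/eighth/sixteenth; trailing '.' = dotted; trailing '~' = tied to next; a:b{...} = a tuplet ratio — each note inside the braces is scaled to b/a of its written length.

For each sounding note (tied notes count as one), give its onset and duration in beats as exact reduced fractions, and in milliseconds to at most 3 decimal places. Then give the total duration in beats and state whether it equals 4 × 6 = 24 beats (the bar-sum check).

1) 0.0ms=0b +1451.613ms=3b
2) 1451.613ms=3b +725.806ms=3/2b
3) 2177.419ms=9/2b +725.806ms=3/2b
4) 2903.226ms=6b +1451.613ms=3b
5) 4354.839ms=9b +1451.613ms=3b
6) 5806.452ms=12b +1451.613ms=3b
7) 7258.065ms=15b +1451.613ms=3b
8) 8709.677ms=18b +1451.613ms=3b
9) 10161.29ms=21b +362.903ms=3/4b
10) 10524.194ms=87/4b +362.903ms=3/4b
11) 10887.097ms=45/2b +725.806ms=3/2b
Σ=24b of 24 (124bpm 6/8) — PASS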